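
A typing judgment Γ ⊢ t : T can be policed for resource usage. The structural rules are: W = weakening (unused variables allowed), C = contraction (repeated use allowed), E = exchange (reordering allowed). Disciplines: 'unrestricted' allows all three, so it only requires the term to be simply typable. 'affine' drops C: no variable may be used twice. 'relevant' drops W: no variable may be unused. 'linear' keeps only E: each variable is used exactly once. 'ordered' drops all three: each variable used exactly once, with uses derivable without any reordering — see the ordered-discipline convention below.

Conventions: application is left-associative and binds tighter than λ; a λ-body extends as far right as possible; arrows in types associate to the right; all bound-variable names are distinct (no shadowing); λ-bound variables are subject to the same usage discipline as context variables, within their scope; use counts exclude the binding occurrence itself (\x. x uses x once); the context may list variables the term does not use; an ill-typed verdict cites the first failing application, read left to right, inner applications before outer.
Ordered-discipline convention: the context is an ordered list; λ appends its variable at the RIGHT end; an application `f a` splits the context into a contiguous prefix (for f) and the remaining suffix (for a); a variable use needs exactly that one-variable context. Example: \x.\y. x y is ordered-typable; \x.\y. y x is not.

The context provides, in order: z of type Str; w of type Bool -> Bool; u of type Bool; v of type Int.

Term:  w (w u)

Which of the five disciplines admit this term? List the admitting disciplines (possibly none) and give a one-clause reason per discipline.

admitting disciplines: unrestricted
variable uses: z ×0; w ×2; u ×1; v ×0
use order (left to right): w, w, u
typing: ✓ — Bool
ordered ✗ (uses contraction: w ×2; unused: z, v — weakening required)
linear ✗ (uses contraction: w ×2; unused: z, v — weakening required)
affine ✗ (uses contraction: w ×2)
relevant ✗ (unused: z, v — weakening required)
unrestricted ✓ (typability at Bool is all that's needed)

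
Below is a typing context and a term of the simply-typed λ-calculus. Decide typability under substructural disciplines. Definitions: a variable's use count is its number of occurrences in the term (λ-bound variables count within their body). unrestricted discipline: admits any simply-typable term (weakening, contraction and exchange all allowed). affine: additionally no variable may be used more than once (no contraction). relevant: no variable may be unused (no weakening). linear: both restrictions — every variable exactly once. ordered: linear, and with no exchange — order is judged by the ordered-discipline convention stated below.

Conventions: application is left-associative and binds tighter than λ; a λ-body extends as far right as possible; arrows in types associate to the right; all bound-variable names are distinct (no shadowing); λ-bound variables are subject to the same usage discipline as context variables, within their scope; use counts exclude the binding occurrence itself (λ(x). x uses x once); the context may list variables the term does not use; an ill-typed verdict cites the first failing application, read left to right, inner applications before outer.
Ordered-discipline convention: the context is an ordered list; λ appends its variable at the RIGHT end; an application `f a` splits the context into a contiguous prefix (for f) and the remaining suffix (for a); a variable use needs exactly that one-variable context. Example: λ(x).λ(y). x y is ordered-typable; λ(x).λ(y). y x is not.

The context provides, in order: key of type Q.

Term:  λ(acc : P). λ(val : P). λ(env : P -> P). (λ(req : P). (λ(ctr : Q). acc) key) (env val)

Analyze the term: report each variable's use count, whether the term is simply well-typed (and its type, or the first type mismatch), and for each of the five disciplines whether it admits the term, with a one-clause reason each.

usage: key: 1×, acc (bound): 1×, val (bound): 1×, env (bound): 1×, req (bound): 0×, ctr (bound): 0×
left-to-right use order: acc, key, env, val
typing: ✓ — P -> P -> (P -> P) -> P
ordered ✗ (needs weakening: req, ctr unused)
linear ✗ (needs weakening: req, ctr unused)
affine ✓ (key, acc, val, env, req, ctr: no repeats, contraction unneeded)
relevant ✗ (needs weakening: req, ctr unused)
unrestricted ✓ (type-checks (P -> P -> (P -> P) -> P) and nothing is barred)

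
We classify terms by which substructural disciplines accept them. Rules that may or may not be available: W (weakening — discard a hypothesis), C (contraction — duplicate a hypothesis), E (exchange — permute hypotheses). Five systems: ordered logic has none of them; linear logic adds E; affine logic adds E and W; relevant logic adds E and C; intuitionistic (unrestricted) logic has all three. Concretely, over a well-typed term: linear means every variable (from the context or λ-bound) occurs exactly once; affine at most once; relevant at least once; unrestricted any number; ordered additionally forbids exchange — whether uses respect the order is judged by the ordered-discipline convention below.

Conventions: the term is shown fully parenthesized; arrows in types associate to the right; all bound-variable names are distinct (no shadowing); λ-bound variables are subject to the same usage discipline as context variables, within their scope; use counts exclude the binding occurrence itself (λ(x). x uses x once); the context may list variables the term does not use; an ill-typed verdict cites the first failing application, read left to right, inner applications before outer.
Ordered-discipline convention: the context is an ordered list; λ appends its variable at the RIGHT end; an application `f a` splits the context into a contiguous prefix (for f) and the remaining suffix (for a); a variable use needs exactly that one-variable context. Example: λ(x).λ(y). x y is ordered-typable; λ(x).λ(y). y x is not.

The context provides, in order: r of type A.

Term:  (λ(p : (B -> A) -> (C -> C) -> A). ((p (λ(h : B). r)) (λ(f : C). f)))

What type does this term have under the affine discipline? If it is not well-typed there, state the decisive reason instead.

term : ((B -> A) -> (C -> C) -> A) -> A
usage: r: 1×; p [bound]: 1×; h [bound]: 0×; f [bound]: 1×
left-to-right use order: p, r, f
typing: well-typed — term : ((B -> A) -> (C -> C) -> A) -> A
all disciplines: ordered ✗; linear ✗; affine ✓; relevant ✗; unrestricted ✓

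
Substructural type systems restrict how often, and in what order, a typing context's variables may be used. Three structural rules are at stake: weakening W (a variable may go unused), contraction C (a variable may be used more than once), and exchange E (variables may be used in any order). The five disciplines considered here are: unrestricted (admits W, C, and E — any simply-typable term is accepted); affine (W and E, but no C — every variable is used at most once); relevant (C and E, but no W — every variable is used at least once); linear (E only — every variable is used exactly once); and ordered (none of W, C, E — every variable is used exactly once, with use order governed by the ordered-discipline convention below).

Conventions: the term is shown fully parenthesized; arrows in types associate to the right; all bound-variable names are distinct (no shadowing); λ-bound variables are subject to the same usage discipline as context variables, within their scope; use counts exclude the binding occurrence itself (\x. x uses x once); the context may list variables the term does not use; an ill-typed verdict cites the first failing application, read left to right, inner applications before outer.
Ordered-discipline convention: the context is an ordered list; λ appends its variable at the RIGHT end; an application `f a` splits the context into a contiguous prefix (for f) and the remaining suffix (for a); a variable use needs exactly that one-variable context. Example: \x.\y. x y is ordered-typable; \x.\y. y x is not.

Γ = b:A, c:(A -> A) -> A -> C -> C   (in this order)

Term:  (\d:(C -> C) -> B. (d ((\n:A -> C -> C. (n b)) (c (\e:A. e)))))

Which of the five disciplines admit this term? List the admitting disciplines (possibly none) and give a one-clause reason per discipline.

admitted by: linear, affine, relevant, unrestricted
variable uses: b=1, c=1, d (λ-bound)=1, n (λ-bound)=1, e (λ-bound)=1
order of uses: d, n, b, c, e
typing: ✓ — ((C -> C) -> B) -> B
ordered: ✗ — no ordered split (uses run d, n, b, c, e)
linear: ✓ — single use per variable (b, c, d, n, e)
affine: ✓ — at most one use each (b, c, d, n, e)
relevant: ✓ — at least one use each (b, c, d, n, e)
unrestricted: ✓ — simply typable at ((C -> C) -> B) -> B; W, C, E all held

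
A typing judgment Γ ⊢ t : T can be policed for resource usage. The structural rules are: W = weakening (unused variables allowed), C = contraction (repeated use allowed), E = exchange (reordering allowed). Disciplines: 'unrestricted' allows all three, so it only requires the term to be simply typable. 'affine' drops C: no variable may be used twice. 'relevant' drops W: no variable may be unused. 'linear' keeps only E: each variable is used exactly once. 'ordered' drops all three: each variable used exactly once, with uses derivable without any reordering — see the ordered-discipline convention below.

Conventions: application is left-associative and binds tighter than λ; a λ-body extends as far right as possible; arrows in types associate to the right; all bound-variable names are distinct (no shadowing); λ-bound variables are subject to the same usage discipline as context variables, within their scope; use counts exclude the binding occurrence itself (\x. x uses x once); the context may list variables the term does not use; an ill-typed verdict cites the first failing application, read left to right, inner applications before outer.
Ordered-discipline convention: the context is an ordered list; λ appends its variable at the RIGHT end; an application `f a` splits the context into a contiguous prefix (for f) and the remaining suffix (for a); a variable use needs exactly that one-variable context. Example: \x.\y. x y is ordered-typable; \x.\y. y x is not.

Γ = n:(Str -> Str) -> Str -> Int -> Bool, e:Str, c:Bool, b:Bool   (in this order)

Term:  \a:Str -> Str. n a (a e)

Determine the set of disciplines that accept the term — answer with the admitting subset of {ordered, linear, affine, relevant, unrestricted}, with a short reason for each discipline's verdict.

admitted in: unrestricted
use counts: n=1; e=1; c=0; b=0; a (λ-bound)=2
uses in reading order: n, a, a, e
typing: the term checks, with type (Str -> Str) -> Int -> Bool
ordered: ✗, uses contraction: a ×2; unused: c, b — weakening required
linear: ✗, uses contraction: a ×2; unused: c, b — weakening required
affine: ✗, uses contraction: a ×2
relevant: ✗, unused: c, b — weakening required
unrestricted: ✓, type-checks ((Str -> Str) -> Int -> Bool) and nothing is barred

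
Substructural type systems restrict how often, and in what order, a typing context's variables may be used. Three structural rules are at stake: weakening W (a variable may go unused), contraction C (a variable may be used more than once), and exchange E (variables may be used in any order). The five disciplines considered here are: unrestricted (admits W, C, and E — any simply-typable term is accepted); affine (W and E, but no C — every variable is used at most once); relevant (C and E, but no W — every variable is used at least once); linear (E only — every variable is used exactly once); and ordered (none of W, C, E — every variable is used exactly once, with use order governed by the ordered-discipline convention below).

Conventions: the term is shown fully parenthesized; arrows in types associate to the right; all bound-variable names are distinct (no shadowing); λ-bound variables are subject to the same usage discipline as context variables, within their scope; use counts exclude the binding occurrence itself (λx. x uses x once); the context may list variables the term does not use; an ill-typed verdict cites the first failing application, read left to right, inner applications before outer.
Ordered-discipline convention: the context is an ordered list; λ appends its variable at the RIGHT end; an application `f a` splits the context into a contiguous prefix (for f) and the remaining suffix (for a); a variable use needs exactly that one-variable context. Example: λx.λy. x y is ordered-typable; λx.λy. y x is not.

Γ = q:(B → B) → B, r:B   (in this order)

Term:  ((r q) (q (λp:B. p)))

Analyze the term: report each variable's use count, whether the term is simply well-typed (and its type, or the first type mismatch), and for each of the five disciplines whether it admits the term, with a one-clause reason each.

counts: q ×2; r ×1; p (λ-bound) ×1
order of uses: r, q, q, p
typing: ill-typed: applying a non-function (B)
ordered ✗ (fails simple typing)
linear ✗ (a type mismatch blocks all five)
affine ✗ (the type mismatch rejects it)
relevant ✗ (not simply typable)
unrestricted ✗ (fails simple typing)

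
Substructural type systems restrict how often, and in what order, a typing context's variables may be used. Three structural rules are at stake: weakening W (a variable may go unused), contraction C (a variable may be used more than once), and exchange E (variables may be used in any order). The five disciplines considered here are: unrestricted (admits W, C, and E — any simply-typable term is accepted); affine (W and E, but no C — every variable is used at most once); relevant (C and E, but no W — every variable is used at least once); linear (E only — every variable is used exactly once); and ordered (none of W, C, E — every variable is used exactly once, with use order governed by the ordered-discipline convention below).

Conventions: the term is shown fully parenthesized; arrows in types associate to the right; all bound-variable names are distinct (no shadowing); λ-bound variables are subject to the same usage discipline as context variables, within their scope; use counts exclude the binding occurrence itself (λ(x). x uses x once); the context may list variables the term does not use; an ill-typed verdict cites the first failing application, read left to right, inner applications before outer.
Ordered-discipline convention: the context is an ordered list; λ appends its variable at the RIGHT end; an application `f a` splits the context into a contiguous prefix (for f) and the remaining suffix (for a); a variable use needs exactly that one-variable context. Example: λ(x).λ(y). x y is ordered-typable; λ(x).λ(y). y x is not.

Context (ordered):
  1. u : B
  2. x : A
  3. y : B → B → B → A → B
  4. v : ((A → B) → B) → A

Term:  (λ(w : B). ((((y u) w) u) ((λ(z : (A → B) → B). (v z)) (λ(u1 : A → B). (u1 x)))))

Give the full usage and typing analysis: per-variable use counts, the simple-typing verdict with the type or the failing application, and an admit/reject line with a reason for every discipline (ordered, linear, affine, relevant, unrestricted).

variable uses: u=2, x=1, y=1, v=1, w (bound)=1, z (bound)=1, u1 (bound)=1
left-to-right use order: y, u, w, u, v, z, u1, x
typing: ✓ — B → B
ordered: ✗ — repeated use of u ×2
linear: ✗ — repeated use of u ×2
affine: ✗ — repeated use of u ×2
relevant: ✓ — none of u, x, y, v, w, z, u1 goes unused
unrestricted: ✓ — simply typable at B → B; W, C, E all held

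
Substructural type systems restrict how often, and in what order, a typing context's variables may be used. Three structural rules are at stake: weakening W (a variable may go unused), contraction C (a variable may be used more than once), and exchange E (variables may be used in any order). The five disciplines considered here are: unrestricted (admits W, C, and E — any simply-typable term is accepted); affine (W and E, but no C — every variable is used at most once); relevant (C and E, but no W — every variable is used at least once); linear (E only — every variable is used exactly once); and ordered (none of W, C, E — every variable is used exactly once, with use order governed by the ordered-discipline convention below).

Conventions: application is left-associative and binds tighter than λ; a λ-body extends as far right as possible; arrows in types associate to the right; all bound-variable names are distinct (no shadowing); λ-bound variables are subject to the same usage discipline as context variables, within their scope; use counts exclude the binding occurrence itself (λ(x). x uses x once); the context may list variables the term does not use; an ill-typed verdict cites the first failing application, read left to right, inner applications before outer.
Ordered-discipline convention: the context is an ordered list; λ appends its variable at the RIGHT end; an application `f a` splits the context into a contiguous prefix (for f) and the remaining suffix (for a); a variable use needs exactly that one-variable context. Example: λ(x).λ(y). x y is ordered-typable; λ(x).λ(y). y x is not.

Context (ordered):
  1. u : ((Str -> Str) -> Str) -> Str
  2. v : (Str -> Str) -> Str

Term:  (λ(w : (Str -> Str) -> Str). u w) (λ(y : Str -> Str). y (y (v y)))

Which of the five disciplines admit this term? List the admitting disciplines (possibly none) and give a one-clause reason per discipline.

admitted in: relevant, unrestricted
usage: u: 1; v: 1; w (bound): 1; y (bound): 3
uses in reading order: u, w, y, y, v, y
typing: well-typed at Str
ordered: ✗ — repeated use of y ×3
linear: ✗ — repeated use of y ×3
affine: ✗ — repeated use of y ×3
relevant: ✓ — none of u, v, w, y goes unused
unrestricted: ✓ — type-checks (Str) and nothing is barred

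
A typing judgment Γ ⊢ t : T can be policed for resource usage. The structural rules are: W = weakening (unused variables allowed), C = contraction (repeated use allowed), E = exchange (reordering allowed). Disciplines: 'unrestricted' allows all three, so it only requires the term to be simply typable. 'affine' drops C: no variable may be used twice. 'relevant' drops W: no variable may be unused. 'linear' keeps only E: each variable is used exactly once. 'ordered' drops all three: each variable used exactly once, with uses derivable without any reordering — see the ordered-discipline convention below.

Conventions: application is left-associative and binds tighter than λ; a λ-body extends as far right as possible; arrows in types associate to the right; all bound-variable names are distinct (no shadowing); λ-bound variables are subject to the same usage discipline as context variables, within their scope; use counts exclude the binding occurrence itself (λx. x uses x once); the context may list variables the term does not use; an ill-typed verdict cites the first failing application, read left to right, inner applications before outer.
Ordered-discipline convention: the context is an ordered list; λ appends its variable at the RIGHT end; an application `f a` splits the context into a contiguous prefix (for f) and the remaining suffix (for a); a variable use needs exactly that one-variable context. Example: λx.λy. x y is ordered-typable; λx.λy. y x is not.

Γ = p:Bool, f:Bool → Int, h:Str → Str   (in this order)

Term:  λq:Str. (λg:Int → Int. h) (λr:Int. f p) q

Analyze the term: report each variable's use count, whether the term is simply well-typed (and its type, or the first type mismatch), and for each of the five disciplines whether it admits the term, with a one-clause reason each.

variable uses: p ×1, f ×1, h ×1, q (bound) ×1, g (bound) ×0, r (bound) ×0
left-to-right use order: h, f, p, q
typing: well-typed — term : Str → Str
ordered: ✗, needs weakening: g, r unused
linear: ✗, needs weakening: g, r unused
affine: ✓, no duplicate uses among p, f, h, q, g, r
relevant: ✗, needs weakening: g, r unused
unrestricted: ✓, type-checks (Str → Str) and nothing is barred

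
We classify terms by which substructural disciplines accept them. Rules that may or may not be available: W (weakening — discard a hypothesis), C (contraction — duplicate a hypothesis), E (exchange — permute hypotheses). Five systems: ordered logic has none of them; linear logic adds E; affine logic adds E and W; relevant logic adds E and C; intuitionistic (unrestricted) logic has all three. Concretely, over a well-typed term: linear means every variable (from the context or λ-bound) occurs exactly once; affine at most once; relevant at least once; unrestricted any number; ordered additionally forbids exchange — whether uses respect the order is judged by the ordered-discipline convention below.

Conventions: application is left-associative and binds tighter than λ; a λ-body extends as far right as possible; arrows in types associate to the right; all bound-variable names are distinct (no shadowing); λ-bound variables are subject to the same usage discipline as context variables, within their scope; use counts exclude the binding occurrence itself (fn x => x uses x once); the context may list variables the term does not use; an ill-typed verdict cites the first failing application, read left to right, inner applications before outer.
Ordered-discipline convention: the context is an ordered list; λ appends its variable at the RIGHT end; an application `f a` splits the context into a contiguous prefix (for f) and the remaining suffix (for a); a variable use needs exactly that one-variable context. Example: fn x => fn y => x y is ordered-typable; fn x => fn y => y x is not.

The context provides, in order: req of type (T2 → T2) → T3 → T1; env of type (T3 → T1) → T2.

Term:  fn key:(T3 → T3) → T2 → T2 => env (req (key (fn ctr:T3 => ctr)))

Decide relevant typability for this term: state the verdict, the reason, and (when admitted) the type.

yes — none of req, env, key, ctr goes unused; term : ((T3 → T3) → T2 → T2) → T2
use counts: req=1, env=1, key [bound]=1, ctr [bound]=1
use order (left to right): env, req, key, ctr
typing: well-typed at ((T3 → T3) → T2 → T2) → T2
summary: ordered ✗, linear ✓, affine ✓, relevant ✓, unrestricted ✓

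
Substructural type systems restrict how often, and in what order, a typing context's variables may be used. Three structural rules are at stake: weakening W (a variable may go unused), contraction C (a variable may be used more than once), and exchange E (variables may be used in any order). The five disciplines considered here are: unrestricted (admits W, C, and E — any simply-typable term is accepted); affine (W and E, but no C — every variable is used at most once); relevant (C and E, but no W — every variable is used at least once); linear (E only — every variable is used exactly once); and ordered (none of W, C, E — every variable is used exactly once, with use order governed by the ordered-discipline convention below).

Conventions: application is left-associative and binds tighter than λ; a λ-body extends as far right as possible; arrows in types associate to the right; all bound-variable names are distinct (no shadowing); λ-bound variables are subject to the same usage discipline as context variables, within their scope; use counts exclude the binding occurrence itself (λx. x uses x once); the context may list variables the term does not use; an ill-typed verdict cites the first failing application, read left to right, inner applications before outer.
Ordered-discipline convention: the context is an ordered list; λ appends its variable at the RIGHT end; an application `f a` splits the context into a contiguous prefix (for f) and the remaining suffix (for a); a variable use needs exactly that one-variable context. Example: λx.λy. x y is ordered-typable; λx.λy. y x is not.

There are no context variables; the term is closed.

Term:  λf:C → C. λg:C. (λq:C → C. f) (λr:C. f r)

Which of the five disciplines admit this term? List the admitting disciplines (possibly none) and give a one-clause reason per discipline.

admitted by: unrestricted
use counts: f (λ-bound): 2, g (λ-bound): 0, q (λ-bound): 0, r (λ-bound): 1
left-to-right use order: f, f, r
typing: well-typed at (C → C) → C → C → C
ordered ✗ (uses contraction: f ×2; g, q never used (weakening))
linear ✗ (uses contraction: f ×2; g, q never used (weakening))
affine ✗ (uses contraction: f ×2)
relevant ✗ (g, q never used (weakening))
unrestricted ✓ (well-typed at (C → C) → C → C → C; no restrictions here)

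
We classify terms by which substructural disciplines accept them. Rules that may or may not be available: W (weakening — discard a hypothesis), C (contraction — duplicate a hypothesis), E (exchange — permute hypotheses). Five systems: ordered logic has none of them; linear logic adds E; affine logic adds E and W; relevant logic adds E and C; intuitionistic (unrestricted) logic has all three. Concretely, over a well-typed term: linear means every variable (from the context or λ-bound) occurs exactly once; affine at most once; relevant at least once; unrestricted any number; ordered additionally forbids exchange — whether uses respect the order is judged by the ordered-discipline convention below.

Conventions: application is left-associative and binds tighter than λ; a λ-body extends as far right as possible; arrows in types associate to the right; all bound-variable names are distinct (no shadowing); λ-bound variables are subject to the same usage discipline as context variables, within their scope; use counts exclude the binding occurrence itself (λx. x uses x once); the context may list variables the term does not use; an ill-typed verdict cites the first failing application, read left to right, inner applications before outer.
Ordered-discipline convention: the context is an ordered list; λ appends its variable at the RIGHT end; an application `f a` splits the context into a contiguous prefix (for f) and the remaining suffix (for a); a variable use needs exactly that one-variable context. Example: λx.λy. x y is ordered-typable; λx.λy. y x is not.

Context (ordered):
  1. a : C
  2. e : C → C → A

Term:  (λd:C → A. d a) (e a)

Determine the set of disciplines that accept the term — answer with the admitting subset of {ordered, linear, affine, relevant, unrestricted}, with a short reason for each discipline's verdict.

admitted in: relevant, unrestricted
variable uses: a ×2, e ×1, d [bound] ×1
left-to-right use order: d, a, e, a
typing: well-typed — term : A
ordered: ✗, uses contraction: a ×2
linear: ✗, uses contraction: a ×2
affine: ✗, uses contraction: a ×2
relevant: ✓, every one of a, e, d appears
unrestricted: ✓, type-checks (A) and nothing is barred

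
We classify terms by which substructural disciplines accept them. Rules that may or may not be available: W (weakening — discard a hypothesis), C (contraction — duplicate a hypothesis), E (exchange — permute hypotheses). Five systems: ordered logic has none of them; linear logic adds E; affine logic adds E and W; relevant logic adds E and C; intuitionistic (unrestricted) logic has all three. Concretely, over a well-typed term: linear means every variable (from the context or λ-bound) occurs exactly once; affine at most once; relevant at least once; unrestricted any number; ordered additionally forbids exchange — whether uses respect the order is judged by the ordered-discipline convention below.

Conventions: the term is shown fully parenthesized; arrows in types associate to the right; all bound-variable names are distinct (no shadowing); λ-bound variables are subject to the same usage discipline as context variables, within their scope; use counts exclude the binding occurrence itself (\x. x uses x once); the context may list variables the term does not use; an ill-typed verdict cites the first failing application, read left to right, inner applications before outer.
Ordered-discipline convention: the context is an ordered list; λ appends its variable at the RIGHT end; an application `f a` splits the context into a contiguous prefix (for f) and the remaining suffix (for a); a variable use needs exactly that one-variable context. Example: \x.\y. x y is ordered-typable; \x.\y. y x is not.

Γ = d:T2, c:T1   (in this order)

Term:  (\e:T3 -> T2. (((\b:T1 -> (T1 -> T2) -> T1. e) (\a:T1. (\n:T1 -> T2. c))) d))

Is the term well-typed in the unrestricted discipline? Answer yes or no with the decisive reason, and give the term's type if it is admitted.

no — a type mismatch blocks all five
usage: d: 1×, c: 1×, e (bound): 1×, b (bound): 0×, a (bound): 0×, n (bound): 0×
left-to-right use order: e, c, d
typing: ill-typed: argument of type T2 where T3 is required
summary: ordered ✗; linear ✗; affine ✗; relevant ✗; unrestricted ✗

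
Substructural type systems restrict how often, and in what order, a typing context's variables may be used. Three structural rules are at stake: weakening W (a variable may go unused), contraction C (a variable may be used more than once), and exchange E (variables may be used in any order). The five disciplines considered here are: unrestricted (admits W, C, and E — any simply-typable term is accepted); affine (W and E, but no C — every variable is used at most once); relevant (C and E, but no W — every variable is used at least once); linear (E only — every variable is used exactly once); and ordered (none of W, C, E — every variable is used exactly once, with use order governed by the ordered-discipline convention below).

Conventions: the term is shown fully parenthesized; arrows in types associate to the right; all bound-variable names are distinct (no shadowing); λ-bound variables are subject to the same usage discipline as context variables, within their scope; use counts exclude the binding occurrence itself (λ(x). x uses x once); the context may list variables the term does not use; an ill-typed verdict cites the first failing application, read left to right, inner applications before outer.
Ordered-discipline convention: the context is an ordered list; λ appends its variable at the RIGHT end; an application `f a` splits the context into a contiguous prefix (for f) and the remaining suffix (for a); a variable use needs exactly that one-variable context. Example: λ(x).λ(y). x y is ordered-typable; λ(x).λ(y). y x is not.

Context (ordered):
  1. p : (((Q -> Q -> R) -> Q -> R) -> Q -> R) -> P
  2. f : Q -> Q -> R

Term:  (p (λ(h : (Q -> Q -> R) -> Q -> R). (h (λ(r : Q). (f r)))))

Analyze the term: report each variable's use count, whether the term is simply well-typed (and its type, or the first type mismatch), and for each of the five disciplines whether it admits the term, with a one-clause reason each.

variable uses: p: 1, f: 1, h (λ-bound): 1, r (λ-bound): 1
use order (left to right): p, h, f, r
typing: the term checks, with type P
ordered ✗ (no contiguous prefix/suffix split fits p, h, f, r)
linear ✓ (p, f, h, r: one use apiece)
affine ✓ (none of p, f, h, r used more than once)
relevant ✓ (none of p, f, h, r goes unused)
unrestricted ✓ (type-checks (P) and nothing is barred)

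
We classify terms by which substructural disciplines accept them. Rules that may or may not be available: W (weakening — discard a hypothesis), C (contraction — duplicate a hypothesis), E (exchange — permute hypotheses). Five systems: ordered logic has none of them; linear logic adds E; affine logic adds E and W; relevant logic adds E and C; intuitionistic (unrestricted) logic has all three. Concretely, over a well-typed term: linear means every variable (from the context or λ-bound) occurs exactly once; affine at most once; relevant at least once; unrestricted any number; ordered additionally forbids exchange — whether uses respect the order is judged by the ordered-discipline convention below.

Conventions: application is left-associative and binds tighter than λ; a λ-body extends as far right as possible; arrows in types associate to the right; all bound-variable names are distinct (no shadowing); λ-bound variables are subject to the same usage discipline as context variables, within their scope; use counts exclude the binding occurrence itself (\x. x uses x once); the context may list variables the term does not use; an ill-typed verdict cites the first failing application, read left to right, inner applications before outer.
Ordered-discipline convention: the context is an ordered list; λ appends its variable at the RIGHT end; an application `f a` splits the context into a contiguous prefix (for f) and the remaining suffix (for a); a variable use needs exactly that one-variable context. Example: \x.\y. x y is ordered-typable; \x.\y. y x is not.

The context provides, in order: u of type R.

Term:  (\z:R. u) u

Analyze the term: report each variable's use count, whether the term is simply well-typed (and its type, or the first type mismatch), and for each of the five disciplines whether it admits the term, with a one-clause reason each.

counts: u=2, z [bound]=0
order of uses: u, u
typing: well-typed at R
ordered ✗ (u ×2 used more than once (contraction); unused: z — weakening required)
linear ✗ (u ×2 used more than once (contraction); unused: z — weakening required)
affine ✗ (u ×2 used more than once (contraction))
relevant ✗ (unused: z — weakening required)
unrestricted ✓ (type-checks (R) and nothing is barred)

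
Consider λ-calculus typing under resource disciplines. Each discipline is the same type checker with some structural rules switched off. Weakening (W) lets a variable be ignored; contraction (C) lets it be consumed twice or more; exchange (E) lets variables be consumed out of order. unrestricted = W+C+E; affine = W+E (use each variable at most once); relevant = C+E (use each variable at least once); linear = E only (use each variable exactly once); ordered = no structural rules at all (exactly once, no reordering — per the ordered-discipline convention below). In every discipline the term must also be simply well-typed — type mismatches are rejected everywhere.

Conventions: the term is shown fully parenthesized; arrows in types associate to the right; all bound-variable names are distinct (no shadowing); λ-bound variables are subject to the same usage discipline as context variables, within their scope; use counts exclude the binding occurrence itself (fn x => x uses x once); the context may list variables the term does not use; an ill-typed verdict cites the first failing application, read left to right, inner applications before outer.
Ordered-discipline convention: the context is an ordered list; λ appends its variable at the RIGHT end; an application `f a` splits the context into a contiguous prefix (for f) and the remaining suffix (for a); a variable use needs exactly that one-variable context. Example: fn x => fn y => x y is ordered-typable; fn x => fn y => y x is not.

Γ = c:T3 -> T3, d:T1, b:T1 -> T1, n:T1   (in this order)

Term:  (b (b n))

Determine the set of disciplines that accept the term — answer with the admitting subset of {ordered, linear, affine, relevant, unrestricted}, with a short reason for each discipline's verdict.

accepted by: unrestricted
counts: c=0; d=0; b=2; n=1
order of uses: b, b, n
typing: the term checks, with type T1
ordered ✗ (uses contraction: b ×2; needs weakening: c, d unused)
linear ✗ (uses contraction: b ×2; needs weakening: c, d unused)
affine ✗ (uses contraction: b ×2)
relevant ✗ (needs weakening: c, d unused)
unrestricted ✓ (simply typable at T1; W, C, E all held)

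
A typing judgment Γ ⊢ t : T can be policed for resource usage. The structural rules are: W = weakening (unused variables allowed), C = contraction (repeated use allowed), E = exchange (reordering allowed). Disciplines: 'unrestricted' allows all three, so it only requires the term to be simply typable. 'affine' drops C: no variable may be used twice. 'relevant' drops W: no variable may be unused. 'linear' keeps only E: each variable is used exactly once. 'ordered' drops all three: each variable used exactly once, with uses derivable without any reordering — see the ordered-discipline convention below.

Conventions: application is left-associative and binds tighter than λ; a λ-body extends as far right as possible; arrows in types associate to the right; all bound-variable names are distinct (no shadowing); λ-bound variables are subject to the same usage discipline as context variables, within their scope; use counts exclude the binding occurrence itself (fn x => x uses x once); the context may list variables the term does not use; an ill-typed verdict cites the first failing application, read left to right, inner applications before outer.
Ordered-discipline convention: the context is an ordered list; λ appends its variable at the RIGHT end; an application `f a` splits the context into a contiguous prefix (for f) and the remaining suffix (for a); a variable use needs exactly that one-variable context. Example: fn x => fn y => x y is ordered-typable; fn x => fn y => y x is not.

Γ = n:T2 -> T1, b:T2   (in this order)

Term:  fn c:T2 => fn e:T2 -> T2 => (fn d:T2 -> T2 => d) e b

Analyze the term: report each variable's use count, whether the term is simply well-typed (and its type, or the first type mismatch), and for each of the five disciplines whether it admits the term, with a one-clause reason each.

use counts: n: 0, b: 1, c [bound]: 0, e [bound]: 1, d [bound]: 1
uses in reading order: d, e, b
typing: ✓ — T2 -> (T2 -> T2) -> T2
ordered ✗ (n, c never used (weakening))
linear ✗ (n, c never used (weakening))
affine ✓ (none of n, b, c, e, d used more than once)
relevant ✗ (n, c never used (weakening))
unrestricted ✓ (typability at T2 -> (T2 -> T2) -> T2 is all that's needed)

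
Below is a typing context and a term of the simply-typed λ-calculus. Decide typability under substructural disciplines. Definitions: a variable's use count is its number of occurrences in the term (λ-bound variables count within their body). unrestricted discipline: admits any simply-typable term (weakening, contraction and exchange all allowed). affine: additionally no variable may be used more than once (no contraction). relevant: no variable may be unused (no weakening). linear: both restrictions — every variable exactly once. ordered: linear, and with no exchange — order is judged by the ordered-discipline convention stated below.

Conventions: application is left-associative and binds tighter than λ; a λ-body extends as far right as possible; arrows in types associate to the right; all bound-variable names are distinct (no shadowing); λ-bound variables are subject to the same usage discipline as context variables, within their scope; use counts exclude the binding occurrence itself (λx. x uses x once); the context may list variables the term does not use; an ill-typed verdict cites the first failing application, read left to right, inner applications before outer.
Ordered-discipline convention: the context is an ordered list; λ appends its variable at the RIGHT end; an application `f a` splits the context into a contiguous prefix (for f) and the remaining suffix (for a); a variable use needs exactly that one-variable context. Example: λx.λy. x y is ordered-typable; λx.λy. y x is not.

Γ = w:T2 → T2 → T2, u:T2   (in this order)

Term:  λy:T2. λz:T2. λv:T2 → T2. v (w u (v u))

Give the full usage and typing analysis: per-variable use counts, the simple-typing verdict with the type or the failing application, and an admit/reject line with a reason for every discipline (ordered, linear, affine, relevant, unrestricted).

use counts: w=1, u=2, y (bound)=0, z (bound)=0, v (bound)=2
use order (left to right): v, w, u, v, u
typing: ✓ — T2 → T2 → (T2 → T2) → T2
ordered: ✗, u ×2, v ×2 used more than once (contraction); unused: y, z — weakening required
linear: ✗, u ×2, v ×2 used more than once (contraction); unused: y, z — weakening required
affine: ✗, u ×2, v ×2 used more than once (contraction)
relevant: ✗, unused: y, z — weakening required
unrestricted: ✓, simply typable at T2 → T2 → (T2 → T2) → T2; W, C, E all held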